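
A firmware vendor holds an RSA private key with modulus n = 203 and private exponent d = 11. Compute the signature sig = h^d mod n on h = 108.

Squares mod 203: h^1≡108, h^2≡93, h^4≡123, h^8≡107
11 = 8 + 2 + 1, so h^11 ≡ 107·93·108 ≡ 26 (mod 203)

26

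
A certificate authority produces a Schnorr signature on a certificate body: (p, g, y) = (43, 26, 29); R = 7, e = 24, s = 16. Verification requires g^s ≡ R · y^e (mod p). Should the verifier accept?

reject

g^s mod p:
Squares mod 43: 26^1≡26, 26^2≡31, 26^4≡15, 26^8≡10, 26^16≡14
26^16 ≡ 14 (mod 43)
R · y^e mod p:
Squares mod 43: 29^1≡29, 29^2≡24, 29^4≡17, 29^8≡31, 29^16≡15
24 = 16 + 8, so 29^24 ≡ 15·31 ≡ 35 (mod 43)
7·35 = 245 ≡ 30 (mod 43)
14 ≠ 30; the check fails.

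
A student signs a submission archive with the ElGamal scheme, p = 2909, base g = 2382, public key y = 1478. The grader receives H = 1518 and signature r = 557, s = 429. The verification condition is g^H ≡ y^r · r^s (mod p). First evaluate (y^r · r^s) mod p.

1649

1478^2 = 2184484 ≡ 2734
1478^4 ≡ 2734^2 = 7474756 ≡ 1535
1478^8 ≡ 1535^2 = 2356225 ≡ 2844
1478^16 ≡ 2844^2 = 8088336 ≡ 1316
1478^32 ≡ 1316^2 = 1731856 ≡ 1001
1478^64 ≡ 1001^2 = 1002001 ≡ 1305
1478^128 ≡ 1305^2 = 1703025 ≡ 1260
1478^256 ≡ 1260^2 = 1587600 ≡ 2195
1478^512 ≡ 2195^2 = 4818025 ≡ 721
557 = 512 + 32 + 8 + 4 + 1, so 1478^557 ≡ 721·1001·2844·1535·1478 ≡ 2002 (mod 2909)
557^2 = 310249 ≡ 1895
557^4 ≡ 1895^2 = 3591025 ≡ 1319
557^8 ≡ 1319^2 = 1739761 ≡ 179
557^16 ≡ 179^2 = 32041 ≡ 42
557^32 ≡ 42^2 = 1764
557^64 ≡ 1764^2 = 3111696 ≡ 1975
557^128 ≡ 1975^2 = 3900625 ≡ 2565
557^256 ≡ 2565^2 = 6579225 ≡ 1976
429 = 256 + 128 + 32 + 8 + 4 + 1, so 557^429 ≡ 1976·2565·1764·179·1319·557 ≡ 2827 (mod 2909)
y^r · r^s ≡ 2002·2827 = 5659654 ≡ 1649 (mod 2909)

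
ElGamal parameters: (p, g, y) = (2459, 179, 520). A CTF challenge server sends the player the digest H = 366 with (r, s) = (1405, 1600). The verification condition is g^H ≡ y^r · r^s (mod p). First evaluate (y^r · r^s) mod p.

520^2 = 270400 ≡ 2369
520^4 ≡ 2369^2 = 5612161 ≡ 723
520^8 ≡ 723^2 = 522729 ≡ 1421
520^16 ≡ 1421^2 = 2019241 ≡ 402
520^32 ≡ 402^2 = 161604 ≡ 1769
520^64 ≡ 1769^2 = 3129361 ≡ 1513
520^128 ≡ 1513^2 = 2289169 ≡ 2299
520^256 ≡ 2299^2 = 5285401 ≡ 1010
520^512 ≡ 1010^2 = 1020100 ≡ 2074
520^1024 ≡ 2074^2 = 4301476 ≡ 685
1405 = 1024 + 256 + 64 + 32 + 16 + 8 + 4 + 1, so 520^1405 ≡ 685·1010·1513·1769·402·1421·723·520 ≡ 768 (mod 2459)
1405^2 = 1974025 ≡ 1907
1405^4 ≡ 1907^2 = 3636649 ≡ 2247
1405^8 ≡ 2247^2 = 5049009 ≡ 682
1405^16 ≡ 682^2 = 465124 ≡ 373
1405^32 ≡ 373^2 = 139129 ≡ 1425
1405^64 ≡ 1425^2 = 2030625 ≡ 1950
1405^128 ≡ 1950^2 = 3802500 ≡ 886
1405^256 ≡ 886^2 = 784996 ≡ 575
1405^512 ≡ 575^2 = 330625 ≡ 1119
1405^1024 ≡ 1119^2 = 1252161 ≡ 530
1600 = 1024 + 512 + 64, so 1405^1600 ≡ 530·1119·1950 ≡ 1587 (mod 2459)
y^r · r^s ≡ 768·1587 = 1218816 ≡ 1611 (mod 2459)

1611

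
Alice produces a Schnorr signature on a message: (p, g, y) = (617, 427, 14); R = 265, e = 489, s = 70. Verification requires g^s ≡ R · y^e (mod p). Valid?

g^s mod p:
427^2 = 182329 ≡ 314
427^4 ≡ 314^2 = 98596 ≡ 493
427^8 ≡ 493^2 = 243049 ≡ 568
427^16 ≡ 568^2 = 322624 ≡ 550
427^32 ≡ 550^2 = 302500 ≡ 170
427^64 ≡ 170^2 = 28900 ≡ 518
70 = 64 + 4 + 2, so 427^70 ≡ 518·493·314 ≡ 265 (mod 617)
R · y^e mod p:
14^2 = 196
14^4 ≡ 196^2 = 38416 ≡ 162
14^8 ≡ 162^2 = 26244 ≡ 330
14^16 ≡ 330^2 = 108900 ≡ 308
14^32 ≡ 308^2 = 94864 ≡ 463
14^64 ≡ 463^2 = 214369 ≡ 270
14^128 ≡ 270^2 = 72900 ≡ 94
14^256 ≡ 94^2 = 8836 ≡ 198
489 = 256 + 128 + 64 + 32 + 8 + 1, so 14^489 ≡ 198·94·270·463·330·14 ≡ 499 (mod 617)
265·499 = 132235 ≡ 197 (mod 617)
265 ≠ 197; the check fails.

no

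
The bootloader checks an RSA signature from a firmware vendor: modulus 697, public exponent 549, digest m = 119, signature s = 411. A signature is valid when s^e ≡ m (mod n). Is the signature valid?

invalid

s^2 ≡ 411^2 = 168921 ≡ 247
s^4 ≡ 247^2 = 61009 ≡ 370
s^8 ≡ 370^2 = 136900 ≡ 288
s^16 ≡ 288^2 = 82944 ≡ 1
s^32 ≡ 1^2 = 1
s^64 ≡ 1^2 = 1
s^128 ≡ 1^2 = 1
s^256 ≡ 1^2 = 1
s^512 ≡ 1^2 = 1
549 = 512 + 32 + 4 + 1, so s^549 ≡ 1·1·370·411 ≡ 124 (mod 697)
124 ≠ 119, so verification fails.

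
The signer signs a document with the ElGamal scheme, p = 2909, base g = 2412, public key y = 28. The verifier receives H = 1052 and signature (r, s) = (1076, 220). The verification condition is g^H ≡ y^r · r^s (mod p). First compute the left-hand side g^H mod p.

Squares mod 2909: 2412^1≡2412, 2412^2≡2653, 2412^4≡1538, 2412^8≡427, 2412^16≡1971, 2412^32≡1326, 2412^64≡1240, 2412^128≡1648, 2412^256≡1807, 2412^512≡1351, 2412^1024≡1258
1052 = 1024 + 16 + 8 + 4, so 2412^1052 ≡ 1258·1971·427·1538 ≡ 1304 (mod 2909)

1304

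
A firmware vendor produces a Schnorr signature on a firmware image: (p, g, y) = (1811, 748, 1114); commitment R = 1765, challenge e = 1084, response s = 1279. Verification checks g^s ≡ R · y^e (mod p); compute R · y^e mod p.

1114^2 = 1240996 ≡ 461
1114^4 ≡ 461^2 = 212521 ≡ 634
1114^8 ≡ 634^2 = 401956 ≡ 1725
1114^16 ≡ 1725^2 = 2975625 ≡ 152
1114^32 ≡ 152^2 = 23104 ≡ 1372
1114^64 ≡ 1372^2 = 1882384 ≡ 755
1114^128 ≡ 755^2 = 570025 ≡ 1371
1114^256 ≡ 1371^2 = 1879641 ≡ 1634
1114^512 ≡ 1634^2 = 2669956 ≡ 542
1114^1024 ≡ 542^2 = 293764 ≡ 382
1084 = 1024 + 32 + 16 + 8 + 4, so 1114^1084 ≡ 382·1372·152·1725·634 ≡ 55 (mod 1811)
R · y^e ≡ 1765·55 = 97075 ≡ 1092 (mod 1811)

1092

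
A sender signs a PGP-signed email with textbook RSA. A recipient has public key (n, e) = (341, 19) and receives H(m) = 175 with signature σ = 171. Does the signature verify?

does not verify

σ^2 ≡ 171^2 = 29241 ≡ 256
σ^4 ≡ 256^2 = 65536 ≡ 64
σ^8 ≡ 64^2 = 4096 ≡ 4
σ^16 ≡ 4^2 = 16
19 = 16 + 2 + 1, so σ^19 ≡ 16·256·171 ≡ 2 (mod 341)
2 ≠ 175, so verification fails.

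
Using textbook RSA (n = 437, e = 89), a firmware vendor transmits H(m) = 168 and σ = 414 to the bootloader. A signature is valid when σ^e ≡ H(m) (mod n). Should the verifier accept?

Squares mod 437: σ^1≡414, σ^2≡92, σ^4≡161, σ^8≡138, σ^16≡253, σ^32≡207, σ^64≡23
89 = 64 + 16 + 8 + 1, so σ^89 ≡ 23·253·138·414 ≡ 299 (mod 437)
The recovered value 299 does not match the digest 168.

reject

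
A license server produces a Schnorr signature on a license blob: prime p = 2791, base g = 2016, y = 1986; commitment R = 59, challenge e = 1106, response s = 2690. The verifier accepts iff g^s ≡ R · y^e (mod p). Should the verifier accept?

g^s mod p:
2016^2 = 4064256 ≡ 560
2016^4 ≡ 560^2 = 313600 ≡ 1008
2016^8 ≡ 1008^2 = 1016064 ≡ 140
2016^16 ≡ 140^2 = 19600 ≡ 63
2016^32 ≡ 63^2 = 3969 ≡ 1178
2016^64 ≡ 1178^2 = 1387684 ≡ 557
2016^128 ≡ 557^2 = 310249 ≡ 448
2016^256 ≡ 448^2 = 200704 ≡ 2543
2016^512 ≡ 2543^2 = 6466849 ≡ 102
2016^1024 ≡ 102^2 = 10404 ≡ 2031
2016^2048 ≡ 2031^2 = 4124961 ≡ 2654
2690 = 2048 + 512 + 128 + 2, so 2016^2690 ≡ 2654·102·448·560 ≡ 308 (mod 2791)
R · y^e mod p:
1986^2 = 3944196 ≡ 513
1986^4 ≡ 513^2 = 263169 ≡ 815
1986^8 ≡ 815^2 = 664225 ≡ 2758
1986^16 ≡ 2758^2 = 7606564 ≡ 1089
1986^32 ≡ 1089^2 = 1185921 ≡ 2537
1986^64 ≡ 2537^2 = 6436369 ≡ 323
1986^128 ≡ 323^2 = 104329 ≡ 1062
1986^256 ≡ 1062^2 = 1127844 ≡ 280
1986^512 ≡ 280^2 = 78400 ≡ 252
1986^1024 ≡ 252^2 = 63504 ≡ 2102
1106 = 1024 + 64 + 16 + 2, so 1986^1106 ≡ 2102·323·1089·513 ≡ 61 (mod 2791)
59·61 = 3599 ≡ 808 (mod 2791)
308 ≠ 808; the check fails.

reject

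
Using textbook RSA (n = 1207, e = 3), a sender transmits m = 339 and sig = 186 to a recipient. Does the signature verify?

verifies

Squares mod 1207: sig^1≡186, sig^2≡800
3 = 2 + 1, so sig^3 ≡ 800·186 ≡ 339 (mod 1207)
339 = m, so the signature checks out.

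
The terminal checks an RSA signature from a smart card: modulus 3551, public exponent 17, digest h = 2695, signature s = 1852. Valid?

no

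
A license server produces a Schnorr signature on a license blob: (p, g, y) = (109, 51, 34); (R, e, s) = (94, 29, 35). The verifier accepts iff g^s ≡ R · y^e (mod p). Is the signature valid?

g^s mod p:
51^2 = 2601 ≡ 94
51^4 ≡ 94^2 = 8836 ≡ 7
51^8 ≡ 7^2 = 49
51^16 ≡ 49^2 = 2401 ≡ 3
51^32 ≡ 3^2 = 9
35 = 32 + 2 + 1, so 51^35 ≡ 9·94·51 ≡ 91 (mod 109)
R · y^e mod p:
34^2 = 1156 ≡ 66
34^4 ≡ 66^2 = 4356 ≡ 105
34^8 ≡ 105^2 = 11025 ≡ 16
34^16 ≡ 16^2 = 256 ≡ 38
29 = 16 + 8 + 4 + 1, so 34^29 ≡ 38·16·105·34 ≡ 43 (mod 109)
94·43 = 4042 ≡ 9 (mod 109)
91 ≠ 9; the check fails.

invalid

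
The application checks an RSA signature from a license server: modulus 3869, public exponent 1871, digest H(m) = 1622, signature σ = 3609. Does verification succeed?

σ^2 ≡ 3609^2 = 13024881 ≡ 1827
σ^4 ≡ 1827^2 = 3337929 ≡ 2851
σ^8 ≡ 2851^2 = 8128201 ≡ 3301
σ^16 ≡ 3301^2 = 10896601 ≡ 1497
σ^32 ≡ 1497^2 = 2241009 ≡ 858
σ^64 ≡ 858^2 = 736164 ≡ 1054
σ^128 ≡ 1054^2 = 1110916 ≡ 513
σ^256 ≡ 513^2 = 263169 ≡ 77
σ^512 ≡ 77^2 = 5929 ≡ 2060
σ^1024 ≡ 2060^2 = 4243600 ≡ 3176
1871 = 1024 + 512 + 256 + 64 + 8 + 4 + 2 + 1, so σ^1871 ≡ 3176·2060·77·1054·3301·2851·1827·3609 ≡ 1622 (mod 3869)
1622 = H(m), so the signature checks out.

passes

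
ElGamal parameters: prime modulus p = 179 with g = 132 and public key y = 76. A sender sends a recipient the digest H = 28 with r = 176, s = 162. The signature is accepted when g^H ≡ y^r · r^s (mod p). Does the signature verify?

Left side g^H mod p:
132^2 = 17424 ≡ 61
132^4 ≡ 61^2 = 3721 ≡ 141
132^8 ≡ 141^2 = 19881 ≡ 12
132^16 ≡ 12^2 = 144
28 = 16 + 8 + 4, so 132^28 ≡ 144·12·141 ≡ 29 (mod 179)
Right side y^r · r^s mod p:
76^2 = 5776 ≡ 48
76^4 ≡ 48^2 = 2304 ≡ 156
76^8 ≡ 156^2 = 24336 ≡ 171
76^16 ≡ 171^2 = 29241 ≡ 64
76^32 ≡ 64^2 = 4096 ≡ 158
76^64 ≡ 158^2 = 24964 ≡ 83
76^128 ≡ 83^2 = 6889 ≡ 87
176 = 128 + 32 + 16, so 76^176 ≡ 87·158·64 ≡ 138 (mod 179)
176^2 = 30976 ≡ 9
176^4 ≡ 9^2 = 81
176^8 ≡ 81^2 = 6561 ≡ 117
176^16 ≡ 117^2 = 13689 ≡ 85
176^32 ≡ 85^2 = 7225 ≡ 65
176^64 ≡ 65^2 = 4225 ≡ 108
176^128 ≡ 108^2 = 11664 ≡ 29
162 = 128 + 32 + 2, so 176^162 ≡ 29·65·9 ≡ 139 (mod 179)
138·139 = 19182 ≡ 29 (mod 179)
29 ≡ 29 (mod 179), so the signature is genuine.

verifies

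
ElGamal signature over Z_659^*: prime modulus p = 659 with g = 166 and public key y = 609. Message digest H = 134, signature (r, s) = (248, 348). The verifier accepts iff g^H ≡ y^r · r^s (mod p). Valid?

Left side g^H mod p:
166^2 = 27556 ≡ 537
166^4 ≡ 537^2 = 288369 ≡ 386
166^8 ≡ 386^2 = 148996 ≡ 62
166^16 ≡ 62^2 = 3844 ≡ 549
166^32 ≡ 549^2 = 301401 ≡ 238
166^64 ≡ 238^2 = 56644 ≡ 629
166^128 ≡ 629^2 = 395641 ≡ 241
134 = 128 + 4 + 2, so 166^134 ≡ 241·386·537 ≡ 126 (mod 659)
Right side y^r · r^s mod p:
609^2 = 370881 ≡ 523
609^4 ≡ 523^2 = 273529 ≡ 44
609^8 ≡ 44^2 = 1936 ≡ 618
609^16 ≡ 618^2 = 381924 ≡ 363
609^32 ≡ 363^2 = 131769 ≡ 628
609^64 ≡ 628^2 = 394384 ≡ 302
609^128 ≡ 302^2 = 91204 ≡ 262
248 = 128 + 64 + 32 + 16 + 8, so 609^248 ≡ 262·302·628·363·618 ≡ 576 (mod 659)
248^2 = 61504 ≡ 217
248^4 ≡ 217^2 = 47089 ≡ 300
248^8 ≡ 300^2 = 90000 ≡ 376
248^16 ≡ 376^2 = 141376 ≡ 350
248^32 ≡ 350^2 = 122500 ≡ 585
248^64 ≡ 585^2 = 342225 ≡ 204
248^128 ≡ 204^2 = 41616 ≡ 99
248^256 ≡ 99^2 = 9801 ≡ 575
348 = 256 + 64 + 16 + 8 + 4, so 248^348 ≡ 575·204·350·376·300 ≡ 62 (mod 659)
576·62 = 35712 ≡ 126 (mod 659)
126 ≡ 126 (mod 659), so the signature is genuine.

yes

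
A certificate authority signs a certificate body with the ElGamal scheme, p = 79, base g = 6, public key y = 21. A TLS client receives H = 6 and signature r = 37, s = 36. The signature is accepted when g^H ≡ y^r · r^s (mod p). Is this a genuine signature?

genuine

Left side g^H mod p:
6^2 = 36
6^4 ≡ 36^2 = 1296 ≡ 32
6 = 4 + 2, so 6^6 ≡ 32·36 ≡ 46 (mod 79)
Right side y^r · r^s mod p:
21^2 = 441 ≡ 46
21^4 ≡ 46^2 = 2116 ≡ 62
21^8 ≡ 62^2 = 3844 ≡ 52
21^16 ≡ 52^2 = 2704 ≡ 18
21^32 ≡ 18^2 = 324 ≡ 8
37 = 32 + 4 + 1, so 21^37 ≡ 8·62·21 ≡ 67 (mod 79)
37^2 = 1369 ≡ 26
37^4 ≡ 26^2 = 676 ≡ 44
37^8 ≡ 44^2 = 1936 ≡ 40
37^16 ≡ 40^2 = 1600 ≡ 20
37^32 ≡ 20^2 = 400 ≡ 5
36 = 32 + 4, so 37^36 ≡ 5·44 ≡ 62 (mod 79)
67·62 = 4154 ≡ 46 (mod 79)
46 ≡ 46 (mod 79), so the signature is genuine.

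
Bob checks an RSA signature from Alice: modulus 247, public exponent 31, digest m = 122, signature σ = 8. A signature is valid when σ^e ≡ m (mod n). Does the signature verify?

verifies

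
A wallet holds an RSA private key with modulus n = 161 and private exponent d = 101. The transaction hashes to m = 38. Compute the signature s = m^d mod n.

Squares mod 161: m^1≡38, m^2≡156, m^4≡25, m^8≡142, m^16≡39, m^32≡72, m^64≡32
101 = 64 + 32 + 4 + 1, so m^101 ≡ 32·72·25·38 ≡ 5 (mod 161)

5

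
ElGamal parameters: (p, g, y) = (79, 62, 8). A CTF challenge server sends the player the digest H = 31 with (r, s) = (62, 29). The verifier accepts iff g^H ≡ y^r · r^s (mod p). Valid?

Left side g^H mod p:
Squares mod 79: 62^1≡62, 62^2≡52, 62^4≡18, 62^8≡8, 62^16≡64
31 = 16 + 8 + 4 + 2 + 1, so 62^31 ≡ 64·8·18·52·62 ≡ 10 (mod 79)
Right side y^r · r^s mod p:
Squares mod 79: 8^1≡8, 8^2≡64, 8^4≡67, 8^8≡65, 8^16≡38, 8^32≡22
62 = 32 + 16 + 8 + 4 + 2, so 8^62 ≡ 22·38·65·67·64 ≡ 52 (mod 79)
Squares mod 79: 62^1≡62, 62^2≡52, 62^4≡18, 62^8≡8, 62^16≡64
29 = 16 + 8 + 4 + 1, so 62^29 ≡ 64·8·18·62 ≡ 64 (mod 79)
52·64 = 3328 ≡ 10 (mod 79)
10 ≡ 10 (mod 79), so the signature is genuine.

yes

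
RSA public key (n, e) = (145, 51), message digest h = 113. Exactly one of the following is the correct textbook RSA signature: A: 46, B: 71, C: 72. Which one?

Candidate A: Squares mod 145: 46^1≡46, 46^2≡86, 46^4≡1, 46^8≡1, 46^16≡1, 46^32≡1; 51 = 32 + 16 + 2 + 1, so 46^51 ≡ 1·1·86·46 ≡ 41 (mod 145)
Candidate B: Squares mod 145: 71^1≡71, 71^2≡111, 71^4≡141, 71^8≡16, 71^16≡111, 71^32≡141; 51 = 32 + 16 + 2 + 1, so 71^51 ≡ 141·111·111·71 ≡ 121 (mod 145)
Candidate C: Squares mod 145: 72^1≡72, 72^2≡109, 72^4≡136, 72^8≡81, 72^16≡36, 72^32≡136; 51 = 32 + 16 + 2 + 1, so 72^51 ≡ 136·36·109·72 ≡ 113 (mod 145)
  → matches h = 113

C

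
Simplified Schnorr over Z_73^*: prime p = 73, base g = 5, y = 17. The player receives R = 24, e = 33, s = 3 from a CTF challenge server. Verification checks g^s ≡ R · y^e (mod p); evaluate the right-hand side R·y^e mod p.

17^2 = 289 ≡ 70
17^4 ≡ 70^2 = 4900 ≡ 9
17^8 ≡ 9^2 = 81 ≡ 8
17^16 ≡ 8^2 = 64
17^32 ≡ 64^2 = 4096 ≡ 8
33 = 32 + 1, so 17^33 ≡ 8·17 ≡ 63 (mod 73)
R · y^e ≡ 24·63 = 1512 ≡ 52 (mod 73)

52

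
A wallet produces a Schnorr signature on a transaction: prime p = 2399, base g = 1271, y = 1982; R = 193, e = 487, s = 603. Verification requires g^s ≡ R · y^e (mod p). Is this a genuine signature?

g^s mod p:
1271^2 = 1615441 ≡ 914
1271^4 ≡ 914^2 = 835396 ≡ 544
1271^8 ≡ 544^2 = 295936 ≡ 859
1271^16 ≡ 859^2 = 737881 ≡ 1388
1271^32 ≡ 1388^2 = 1926544 ≡ 147
1271^64 ≡ 147^2 = 21609 ≡ 18
1271^128 ≡ 18^2 = 324
1271^256 ≡ 324^2 = 104976 ≡ 1819
1271^512 ≡ 1819^2 = 3308761 ≡ 540
603 = 512 + 64 + 16 + 8 + 2 + 1, so 1271^603 ≡ 540·18·1388·859·914·1271 ≡ 879 (mod 2399)
R · y^e mod p:
1982^2 = 3928324 ≡ 1161
1982^4 ≡ 1161^2 = 1347921 ≡ 2082
1982^8 ≡ 2082^2 = 4334724 ≡ 2130
1982^16 ≡ 2130^2 = 4536900 ≡ 391
1982^32 ≡ 391^2 = 152881 ≡ 1744
1982^64 ≡ 1744^2 = 3041536 ≡ 2003
1982^128 ≡ 2003^2 = 4012009 ≡ 881
1982^256 ≡ 881^2 = 776161 ≡ 1284
487 = 256 + 128 + 64 + 32 + 4 + 2 + 1, so 1982^487 ≡ 1284·881·2003·1744·2082·1161·1982 ≡ 2118 (mod 2399)
193·2118 = 408774 ≡ 944 (mod 2399)
879 ≠ 944; the check fails.

forged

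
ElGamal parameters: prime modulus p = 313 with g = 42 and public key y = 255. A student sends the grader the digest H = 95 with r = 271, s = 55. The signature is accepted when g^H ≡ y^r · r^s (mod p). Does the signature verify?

verifies

Left side g^H mod p:
Squares mod 313: 42^1≡42, 42^2≡199, 42^4≡163, 42^8≡277, 42^16≡44, 42^32≡58, 42^64≡234
95 = 64 + 16 + 8 + 4 + 2 + 1, so 42^95 ≡ 234·44·277·163·199·42 ≡ 189 (mod 313)
Right side y^r · r^s mod p:
Squares mod 313: 255^1≡255, 255^2≡234, 255^4≡294, 255^8≡48, 255^16≡113, 255^32≡249, 255^64≡27, 255^128≡103, 255^256≡280
271 = 256 + 8 + 4 + 2 + 1, so 255^271 ≡ 280·48·294·234·255 ≡ 210 (mod 313)
Squares mod 313: 271^1≡271, 271^2≡199, 271^4≡163, 271^8≡277, 271^16≡44, 271^32≡58
55 = 32 + 16 + 4 + 2 + 1, so 271^55 ≡ 58·44·163·199·271 ≡ 220 (mod 313)
210·220 = 46200 ≡ 189 (mod 313)
189 ≡ 189 (mod 313), so the signature is genuine.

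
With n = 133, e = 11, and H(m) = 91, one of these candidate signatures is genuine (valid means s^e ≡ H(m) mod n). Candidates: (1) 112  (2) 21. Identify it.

Candidate 1: Squares mod 133: 112^1≡112, 112^2≡42, 112^4≡35, 112^8≡28; 11 = 8 + 2 + 1, so 112^11 ≡ 28·42·112 ≡ 42 (mod 133)
Candidate 2: Squares mod 133: 21^1≡21, 21^2≡42, 21^4≡35, 21^8≡28; 11 = 8 + 2 + 1, so 21^11 ≡ 28·42·21 ≡ 91 (mod 133)
  → matches H(m) = 91

2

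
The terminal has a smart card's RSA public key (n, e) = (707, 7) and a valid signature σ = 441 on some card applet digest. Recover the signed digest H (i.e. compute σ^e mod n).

σ^2 ≡ 441^2 = 194481 ≡ 56
σ^4 ≡ 56^2 = 3136 ≡ 308
7 = 4 + 2 + 1, so σ^7 ≡ 308·56·441 ≡ 462 (mod 707)

462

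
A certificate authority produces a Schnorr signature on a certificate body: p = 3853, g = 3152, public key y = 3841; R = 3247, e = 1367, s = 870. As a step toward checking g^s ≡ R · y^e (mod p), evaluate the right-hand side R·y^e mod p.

3841^2 = 14753281 ≡ 144
3841^4 ≡ 144^2 = 20736 ≡ 1471
3841^8 ≡ 1471^2 = 2163841 ≡ 2308
3841^16 ≡ 2308^2 = 5326864 ≡ 2018
3841^32 ≡ 2018^2 = 4072324 ≡ 3556
3841^64 ≡ 3556^2 = 12645136 ≡ 3443
3841^128 ≡ 3443^2 = 11854249 ≡ 2421
3841^256 ≡ 2421^2 = 5861241 ≡ 828
3841^512 ≡ 828^2 = 685584 ≡ 3603
3841^1024 ≡ 3603^2 = 12981609 ≡ 852
1367 = 1024 + 256 + 64 + 16 + 4 + 2 + 1, so 3841^1367 ≡ 852·828·3443·2018·1471·144·3841 ≡ 119 (mod 3853)
R · y^e ≡ 3247·119 = 386393 ≡ 1093 (mod 3853)

1093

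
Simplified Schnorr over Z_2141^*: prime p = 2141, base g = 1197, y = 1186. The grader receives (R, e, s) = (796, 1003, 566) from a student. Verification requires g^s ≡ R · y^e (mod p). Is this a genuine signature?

genuine

g^s mod p:
Squares mod 2141: 1197^1≡1197, 1197^2≡480, 1197^4≡1313, 1197^8≡464, 1197^16≡1196, 1197^32≡228, 1197^64≡600, 1197^128≡312, 1197^256≡999, 1197^512≡295
566 = 512 + 32 + 16 + 4 + 2, so 1197^566 ≡ 295·228·1196·1313·480 ≡ 408 (mod 2141)
R · y^e mod p:
Squares mod 2141: 1186^1≡1186, 1186^2≡2100, 1186^4≡1681, 1186^8≡1782, 1186^16≡421, 1186^32≡1679, 1186^64≡1485, 1186^128≡2136, 1186^256≡25, 1186^512≡625
1003 = 512 + 256 + 128 + 64 + 32 + 8 + 2 + 1, so 1186^1003 ≡ 625·25·2136·1485·1679·1782·2100·1186 ≡ 291 (mod 2141)
796·291 = 231636 ≡ 408 (mod 2141)
408 ≡ 408 (mod 2141); signature holds.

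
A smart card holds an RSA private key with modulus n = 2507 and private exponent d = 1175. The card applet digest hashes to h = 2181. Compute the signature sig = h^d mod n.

Squares mod 2507: h^1≡2181, h^2≡982, h^4≡1636, h^8≡1527, h^16≡219, h^32≡328, h^64≡2290, h^128≡1963, h^256≡110, h^512≡2072, h^1024≡1200
1175 = 1024 + 128 + 16 + 4 + 2 + 1, so h^1175 ≡ 1200·1963·219·1636·982·2181 ≡ 1091 (mod 2507)

1091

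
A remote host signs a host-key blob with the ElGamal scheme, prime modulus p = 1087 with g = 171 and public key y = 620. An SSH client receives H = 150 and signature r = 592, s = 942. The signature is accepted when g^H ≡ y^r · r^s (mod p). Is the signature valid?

Left side g^H mod p:
171^2 = 29241 ≡ 979
171^4 ≡ 979^2 = 958441 ≡ 794
171^8 ≡ 794^2 = 630436 ≡ 1063
171^16 ≡ 1063^2 = 1129969 ≡ 576
171^32 ≡ 576^2 = 331776 ≡ 241
171^64 ≡ 241^2 = 58081 ≡ 470
171^128 ≡ 470^2 = 220900 ≡ 239
150 = 128 + 16 + 4 + 2, so 171^150 ≡ 239·576·794·979 ≡ 156 (mod 1087)
Right side y^r · r^s mod p:
620^2 = 384400 ≡ 689
620^4 ≡ 689^2 = 474721 ≡ 789
620^8 ≡ 789^2 = 622521 ≡ 757
620^16 ≡ 757^2 = 573049 ≡ 200
620^32 ≡ 200^2 = 40000 ≡ 868
620^64 ≡ 868^2 = 753424 ≡ 133
620^128 ≡ 133^2 = 17689 ≡ 297
620^256 ≡ 297^2 = 88209 ≡ 162
620^512 ≡ 162^2 = 26244 ≡ 156
592 = 512 + 64 + 16, so 620^592 ≡ 156·133·200 ≡ 521 (mod 1087)
592^2 = 350464 ≡ 450
592^4 ≡ 450^2 = 202500 ≡ 318
592^8 ≡ 318^2 = 101124 ≡ 33
592^16 ≡ 33^2 = 1089 ≡ 2
592^32 ≡ 2^2 = 4
592^64 ≡ 4^2 = 16
592^128 ≡ 16^2 = 256
592^256 ≡ 256^2 = 65536 ≡ 316
592^512 ≡ 316^2 = 99856 ≡ 939
942 = 512 + 256 + 128 + 32 + 8 + 4 + 2, so 592^942 ≡ 939·316·256·4·33·318·450 ≡ 138 (mod 1087)
521·138 = 71898 ≡ 156 (mod 1087)
156 ≡ 156 (mod 1087), so the signature is genuine.

valid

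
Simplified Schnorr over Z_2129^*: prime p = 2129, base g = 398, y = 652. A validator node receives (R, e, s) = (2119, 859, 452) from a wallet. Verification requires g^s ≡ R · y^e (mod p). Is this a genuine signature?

genuine

g^s mod p:
398^2 = 158404 ≡ 858
398^4 ≡ 858^2 = 736164 ≡ 1659
398^8 ≡ 1659^2 = 2752281 ≡ 1613
398^16 ≡ 1613^2 = 2601769 ≡ 131
398^32 ≡ 131^2 = 17161 ≡ 129
398^64 ≡ 129^2 = 16641 ≡ 1738
398^128 ≡ 1738^2 = 3020644 ≡ 1722
398^256 ≡ 1722^2 = 2965284 ≡ 1716
452 = 256 + 128 + 64 + 4, so 398^452 ≡ 1716·1722·1738·1659 ≡ 528 (mod 2129)
R · y^e mod p:
652^2 = 425104 ≡ 1433
652^4 ≡ 1433^2 = 2053489 ≡ 1133
652^8 ≡ 1133^2 = 1283689 ≡ 2031
652^16 ≡ 2031^2 = 4124961 ≡ 1088
652^32 ≡ 1088^2 = 1183744 ≡ 20
652^64 ≡ 20^2 = 400
652^128 ≡ 400^2 = 160000 ≡ 325
652^256 ≡ 325^2 = 105625 ≡ 1304
652^512 ≡ 1304^2 = 1700416 ≡ 1474
859 = 512 + 256 + 64 + 16 + 8 + 2 + 1, so 652^859 ≡ 1474·1304·400·1088·2031·1433·652 ≡ 373 (mod 2129)
2119·373 = 790387 ≡ 528 (mod 2129)
528 ≡ 528 (mod 2129); signature holds.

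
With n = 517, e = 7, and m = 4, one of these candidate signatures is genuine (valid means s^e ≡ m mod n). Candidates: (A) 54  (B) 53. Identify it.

Candidate A: Squares mod 517: 54^1≡54, 54^2≡331, 54^4≡474; 7 = 4 + 2 + 1, so 54^7 ≡ 474·331·54 ≡ 197 (mod 517)
Candidate B: Squares mod 517: 53^1≡53, 53^2≡224, 53^4≡27; 7 = 4 + 2 + 1, so 53^7 ≡ 27·224·53 ≡ 4 (mod 517)
  → matches m = 4

B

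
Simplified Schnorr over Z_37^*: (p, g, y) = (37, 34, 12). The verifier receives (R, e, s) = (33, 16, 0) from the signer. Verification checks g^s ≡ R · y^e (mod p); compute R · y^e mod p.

1

12^16 mod 37 = 9
R · y^e ≡ 33·9 = 297 ≡ 1 (mod 37)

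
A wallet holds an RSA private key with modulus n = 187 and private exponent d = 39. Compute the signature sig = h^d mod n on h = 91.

h^39 mod 187 = 48

48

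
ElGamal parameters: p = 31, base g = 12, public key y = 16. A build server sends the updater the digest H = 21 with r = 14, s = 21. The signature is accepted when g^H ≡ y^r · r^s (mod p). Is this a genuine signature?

forged

Left side g^H mod p:
12^2 = 144 ≡ 20
12^4 ≡ 20^2 = 400 ≡ 28
12^8 ≡ 28^2 = 784 ≡ 9
12^16 ≡ 9^2 = 81 ≡ 19
21 = 16 + 4 + 1, so 12^21 ≡ 19·28·12 ≡ 29 (mod 31)
Right side y^r · r^s mod p:
16^2 = 256 ≡ 8
16^4 ≡ 8^2 = 64 ≡ 2
16^8 ≡ 2^2 = 4
14 = 8 + 4 + 2, so 16^14 ≡ 4·2·8 ≡ 2 (mod 31)
14^2 = 196 ≡ 10
14^4 ≡ 10^2 = 100 ≡ 7
14^8 ≡ 7^2 = 49 ≡ 18
14^16 ≡ 18^2 = 324 ≡ 14
21 = 16 + 4 + 1, so 14^21 ≡ 14·7·14 ≡ 8 (mod 31)
2·8 = 16 ≡ 16 (mod 31)
29 ≠ 16, so verification fails.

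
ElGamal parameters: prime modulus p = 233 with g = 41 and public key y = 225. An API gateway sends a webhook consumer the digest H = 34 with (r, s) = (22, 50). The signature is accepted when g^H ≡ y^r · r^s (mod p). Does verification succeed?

passes

Left side g^H mod p:
41^34 mod 233 = 226
Right side y^r · r^s mod p:
225^22 mod 233 = 23
22^50 mod 233 = 101
23·101 = 2323 ≡ 226 (mod 233)
226 ≡ 226 (mod 233), so the signature is genuine.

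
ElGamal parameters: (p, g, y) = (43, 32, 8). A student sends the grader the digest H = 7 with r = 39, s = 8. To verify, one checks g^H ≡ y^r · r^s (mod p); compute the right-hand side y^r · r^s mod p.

8^2 = 64 ≡ 21
8^4 ≡ 21^2 = 441 ≡ 11
8^8 ≡ 11^2 = 121 ≡ 35
8^16 ≡ 35^2 = 1225 ≡ 21
8^32 ≡ 21^2 = 441 ≡ 11
39 = 32 + 4 + 2 + 1, so 8^39 ≡ 11·11·21·8 ≡ 32 (mod 43)
39^2 = 1521 ≡ 16
39^4 ≡ 16^2 = 256 ≡ 41
39^8 ≡ 41^2 = 1681 ≡ 4
y^r · r^s ≡ 32·4 = 128 ≡ 42 (mod 43)

42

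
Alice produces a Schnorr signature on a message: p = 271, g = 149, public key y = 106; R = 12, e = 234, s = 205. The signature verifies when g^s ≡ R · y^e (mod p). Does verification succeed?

g^s mod p:
149^2 = 22201 ≡ 250
149^4 ≡ 250^2 = 62500 ≡ 170
149^8 ≡ 170^2 = 28900 ≡ 174
149^16 ≡ 174^2 = 30276 ≡ 195
149^32 ≡ 195^2 = 38025 ≡ 85
149^64 ≡ 85^2 = 7225 ≡ 179
149^128 ≡ 179^2 = 32041 ≡ 63
205 = 128 + 64 + 8 + 4 + 1, so 149^205 ≡ 63·179·174·170·149 ≡ 12 (mod 271)
R · y^e mod p:
106^2 = 11236 ≡ 125
106^4 ≡ 125^2 = 15625 ≡ 178
106^8 ≡ 178^2 = 31684 ≡ 248
106^16 ≡ 248^2 = 61504 ≡ 258
106^32 ≡ 258^2 = 66564 ≡ 169
106^64 ≡ 169^2 = 28561 ≡ 106
106^128 ≡ 106^2 = 11236 ≡ 125
234 = 128 + 64 + 32 + 8 + 2, so 106^234 ≡ 125·106·169·248·125 ≡ 1 (mod 271)
12·1 = 12 ≡ 12 (mod 271)
12 ≡ 12 (mod 271); signature holds.

passes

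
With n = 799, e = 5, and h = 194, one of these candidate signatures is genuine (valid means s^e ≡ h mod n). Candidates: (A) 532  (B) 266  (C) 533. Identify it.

C

Candidate A: Squares mod 799: 532^1≡532, 532^2≡178, 532^4≡523; 5 = 4 + 1, so 532^5 ≡ 523·532 ≡ 184 (mod 799)
Candidate B: Squares mod 799: 266^1≡266, 266^2≡444, 266^4≡582; 5 = 4 + 1, so 266^5 ≡ 582·266 ≡ 605 (mod 799)
Candidate C: Squares mod 799: 533^1≡533, 533^2≡444, 533^4≡582; 5 = 4 + 1, so 533^5 ≡ 582·533 ≡ 194 (mod 799)
  → matches h = 194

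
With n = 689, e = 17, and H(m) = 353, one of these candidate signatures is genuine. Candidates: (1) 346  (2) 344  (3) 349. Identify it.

Candidate 1: 346^17 mod 689 = 333
Candidate 2: 344^17 mod 689 = 353
  → matches H(m) = 353
Candidate 3: 349^17 mod 689 = 410

2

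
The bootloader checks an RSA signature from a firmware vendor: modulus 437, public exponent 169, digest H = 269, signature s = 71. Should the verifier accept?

accept

s^2 ≡ 71^2 = 5041 ≡ 234
s^4 ≡ 234^2 = 54756 ≡ 131
s^8 ≡ 131^2 = 17161 ≡ 118
s^16 ≡ 118^2 = 13924 ≡ 377
s^32 ≡ 377^2 = 142129 ≡ 104
s^64 ≡ 104^2 = 10816 ≡ 328
s^128 ≡ 328^2 = 107584 ≡ 82
169 = 128 + 32 + 8 + 1, so s^169 ≡ 82·104·118·71 ≡ 269 (mod 437)
s^169 mod 437 = 269 matches H.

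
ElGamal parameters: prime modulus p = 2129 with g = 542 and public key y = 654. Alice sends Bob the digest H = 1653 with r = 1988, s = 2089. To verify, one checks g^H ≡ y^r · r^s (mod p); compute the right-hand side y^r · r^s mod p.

1868

654^2 = 427716 ≡ 1916
654^4 ≡ 1916^2 = 3671056 ≡ 660
654^8 ≡ 660^2 = 435600 ≡ 1284
654^16 ≡ 1284^2 = 1648656 ≡ 810
654^32 ≡ 810^2 = 656100 ≡ 368
654^64 ≡ 368^2 = 135424 ≡ 1297
654^128 ≡ 1297^2 = 1682209 ≡ 299
654^256 ≡ 299^2 = 89401 ≡ 2112
654^512 ≡ 2112^2 = 4460544 ≡ 289
654^1024 ≡ 289^2 = 83521 ≡ 490
1988 = 1024 + 512 + 256 + 128 + 64 + 4, so 654^1988 ≡ 490·289·2112·299·1297·660 ≡ 1187 (mod 2129)
1988^2 = 3952144 ≡ 720
1988^4 ≡ 720^2 = 518400 ≡ 1053
1988^8 ≡ 1053^2 = 1108809 ≡ 1729
1988^16 ≡ 1729^2 = 2989441 ≡ 325
1988^32 ≡ 325^2 = 105625 ≡ 1304
1988^64 ≡ 1304^2 = 1700416 ≡ 1474
1988^128 ≡ 1474^2 = 2172676 ≡ 1096
1988^256 ≡ 1096^2 = 1201216 ≡ 460
1988^512 ≡ 460^2 = 211600 ≡ 829
1988^1024 ≡ 829^2 = 687241 ≡ 1703
1988^2048 ≡ 1703^2 = 2900209 ≡ 511
2089 = 2048 + 32 + 8 + 1, so 1988^2089 ≡ 511·1304·1729·1988 ≡ 1675 (mod 2129)
y^r · r^s ≡ 1187·1675 = 1988225 ≡ 1868 (mod 2129)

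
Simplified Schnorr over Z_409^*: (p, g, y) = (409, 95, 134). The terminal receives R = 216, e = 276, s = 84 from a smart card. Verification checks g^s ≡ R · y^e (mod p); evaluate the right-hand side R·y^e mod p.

404

134^2 = 17956 ≡ 369
134^4 ≡ 369^2 = 136161 ≡ 373
134^8 ≡ 373^2 = 139129 ≡ 69
134^16 ≡ 69^2 = 4761 ≡ 262
134^32 ≡ 262^2 = 68644 ≡ 341
134^64 ≡ 341^2 = 116281 ≡ 125
134^128 ≡ 125^2 = 15625 ≡ 83
134^256 ≡ 83^2 = 6889 ≡ 345
276 = 256 + 16 + 4, so 134^276 ≡ 345·262·373 ≡ 373 (mod 409)
R · y^e ≡ 216·373 = 80568 ≡ 404 (mod 409)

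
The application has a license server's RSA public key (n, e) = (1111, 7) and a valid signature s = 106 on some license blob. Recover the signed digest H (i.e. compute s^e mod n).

1062

s^2 ≡ 106^2 = 11236 ≡ 126
s^4 ≡ 126^2 = 15876 ≡ 322
7 = 4 + 2 + 1, so s^7 ≡ 322·126·106 ≡ 1062 (mod 1111)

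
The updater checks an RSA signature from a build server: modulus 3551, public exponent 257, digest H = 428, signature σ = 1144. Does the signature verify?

does not verify

Squares mod 3551: σ^1≡1144, σ^2≡1968, σ^4≡2434, σ^8≡1288, σ^16≡627, σ^32≡2519, σ^64≡3275, σ^128≡1605, σ^256≡1550
257 = 256 + 1, so σ^257 ≡ 1550·1144 ≡ 1251 (mod 3551)
σ^257 mod 3551 = 1251, but H = 428.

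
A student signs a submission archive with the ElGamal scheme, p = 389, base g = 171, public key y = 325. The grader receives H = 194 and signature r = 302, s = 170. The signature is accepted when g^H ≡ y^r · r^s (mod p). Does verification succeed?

passes

Left side g^H mod p:
Squares mod 389: 171^1≡171, 171^2≡66, 171^4≡77, 171^8≡94, 171^16≡278, 171^32≡262, 171^64≡180, 171^128≡113
194 = 128 + 64 + 2, so 171^194 ≡ 113·180·66 ≡ 1 (mod 389)
Right side y^r · r^s mod p:
Squares mod 389: 325^1≡325, 325^2≡206, 325^4≡35, 325^8≡58, 325^16≡252, 325^32≡97, 325^64≡73, 325^128≡272, 325^256≡74
302 = 256 + 32 + 8 + 4 + 2, so 325^302 ≡ 74·97·58·35·206 ≡ 102 (mod 389)
Squares mod 389: 302^1≡302, 302^2≡178, 302^4≡175, 302^8≡283, 302^16≡344, 302^32≡80, 302^64≡176, 302^128≡245
170 = 128 + 32 + 8 + 2, so 302^170 ≡ 245·80·283·178 ≡ 164 (mod 389)
102·164 = 16728 ≡ 1 (mod 389)
1 ≡ 1 (mod 389), so the signature is genuine.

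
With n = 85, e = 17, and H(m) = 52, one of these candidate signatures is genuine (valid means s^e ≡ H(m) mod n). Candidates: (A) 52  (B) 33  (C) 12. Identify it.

Candidate A: Squares mod 85: 52^1≡52, 52^2≡69, 52^4≡1, 52^8≡1, 52^16≡1; 17 = 16 + 1, so 52^17 ≡ 1·52 ≡ 52 (mod 85)
  → matches H(m) = 52
Candidate B: Squares mod 85: 33^1≡33, 33^2≡69, 33^4≡1, 33^8≡1, 33^16≡1; 17 = 16 + 1, so 33^17 ≡ 1·33 ≡ 33 (mod 85)
Candidate C: Squares mod 85: 12^1≡12, 12^2≡59, 12^4≡81, 12^8≡16, 12^16≡1; 17 = 16 + 1, so 12^17 ≡ 1·12 ≡ 12 (mod 85)

A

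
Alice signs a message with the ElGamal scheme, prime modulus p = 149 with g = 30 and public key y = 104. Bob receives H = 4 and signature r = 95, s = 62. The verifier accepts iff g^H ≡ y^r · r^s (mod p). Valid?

no

Left side g^H mod p:
30^2 = 900 ≡ 6
30^4 ≡ 6^2 = 36
Right side y^r · r^s mod p:
104^2 = 10816 ≡ 88
104^4 ≡ 88^2 = 7744 ≡ 145
104^8 ≡ 145^2 = 21025 ≡ 16
104^16 ≡ 16^2 = 256 ≡ 107
104^32 ≡ 107^2 = 11449 ≡ 125
104^64 ≡ 125^2 = 15625 ≡ 129
95 = 64 + 16 + 8 + 4 + 2 + 1, so 104^95 ≡ 129·107·16·145·88·104 ≡ 39 (mod 149)
95^2 = 9025 ≡ 85
95^4 ≡ 85^2 = 7225 ≡ 73
95^8 ≡ 73^2 = 5329 ≡ 114
95^16 ≡ 114^2 = 12996 ≡ 33
95^32 ≡ 33^2 = 1089 ≡ 46
62 = 32 + 16 + 8 + 4 + 2, so 95^62 ≡ 46·33·114·73·85 ≡ 88 (mod 149)
39·88 = 3432 ≡ 5 (mod 149)
36 ≠ 5, so verification fails.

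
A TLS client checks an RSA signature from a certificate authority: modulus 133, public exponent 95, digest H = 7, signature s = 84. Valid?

no

s^95 mod 133 = 126
The recovered value 126 does not match the digest 7.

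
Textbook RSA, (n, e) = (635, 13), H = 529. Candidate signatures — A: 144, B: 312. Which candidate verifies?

Candidate A: Squares mod 635: 144^1≡144, 144^2≡416, 144^4≡336, 144^8≡501; 13 = 8 + 4 + 1, so 144^13 ≡ 501·336·144 ≡ 529 (mod 635)
  → matches H = 529
Candidate B: Squares mod 635: 312^1≡312, 312^2≡189, 312^4≡161, 312^8≡521; 13 = 8 + 4 + 1, so 312^13 ≡ 521·161·312 ≡ 617 (mod 635)

A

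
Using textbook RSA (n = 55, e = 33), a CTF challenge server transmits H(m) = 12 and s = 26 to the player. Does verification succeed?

Squares mod 55: s^1≡26, s^2≡16, s^4≡36, s^8≡31, s^16≡26, s^32≡16
33 = 32 + 1, so s^33 ≡ 16·26 ≡ 31 (mod 55)
s^33 mod 55 = 31, but H(m) = 12.

fails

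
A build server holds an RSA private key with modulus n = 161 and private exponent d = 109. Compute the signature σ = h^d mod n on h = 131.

82

h^2 ≡ 131^2 = 17161 ≡ 95
h^4 ≡ 95^2 = 9025 ≡ 9
h^8 ≡ 9^2 = 81
h^16 ≡ 81^2 = 6561 ≡ 121
h^32 ≡ 121^2 = 14641 ≡ 151
h^64 ≡ 151^2 = 22801 ≡ 100
109 = 64 + 32 + 8 + 4 + 1, so h^109 ≡ 100·151·81·9·131 ≡ 82 (mod 161)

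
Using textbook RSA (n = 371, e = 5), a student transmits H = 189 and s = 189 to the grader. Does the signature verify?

verifies

s^2 ≡ 189^2 = 35721 ≡ 105
s^4 ≡ 105^2 = 11025 ≡ 266
5 = 4 + 1, so s^5 ≡ 266·189 ≡ 189 (mod 371)
Since 189 equals the digest 189, verification succeeds.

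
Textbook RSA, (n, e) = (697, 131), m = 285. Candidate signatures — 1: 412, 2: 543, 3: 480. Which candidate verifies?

1

Candidate 1: Squares mod 697: 412^1≡412, 412^2≡373, 412^4≡426, 412^8≡256, 412^16≡18, 412^32≡324, 412^64≡426, 412^128≡256; 131 = 128 + 2 + 1, so 412^131 ≡ 256·373·412 ≡ 285 (mod 697)
  → matches m = 285
Candidate 2: Squares mod 697: 543^1≡543, 543^2≡18, 543^4≡324, 543^8≡426, 543^16≡256, 543^32≡18, 543^64≡324, 543^128≡426; 131 = 128 + 2 + 1, so 543^131 ≡ 426·18·543 ≡ 543 (mod 697)
Candidate 3: Squares mod 697: 480^1≡480, 480^2≡390, 480^4≡154, 480^8≡18, 480^16≡324, 480^32≡426, 480^64≡256, 480^128≡18; 131 = 128 + 2 + 1, so 480^131 ≡ 18·390·480 ≡ 302 (mod 697)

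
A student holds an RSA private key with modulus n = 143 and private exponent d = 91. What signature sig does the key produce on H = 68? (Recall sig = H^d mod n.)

68

H^2 ≡ 68^2 = 4624 ≡ 48
H^4 ≡ 48^2 = 2304 ≡ 16
H^8 ≡ 16^2 = 256 ≡ 113
H^16 ≡ 113^2 = 12769 ≡ 42
H^32 ≡ 42^2 = 1764 ≡ 48
H^64 ≡ 48^2 = 2304 ≡ 16
91 = 64 + 16 + 8 + 2 + 1, so H^91 ≡ 16·42·113·48·68 ≡ 68 (mod 143)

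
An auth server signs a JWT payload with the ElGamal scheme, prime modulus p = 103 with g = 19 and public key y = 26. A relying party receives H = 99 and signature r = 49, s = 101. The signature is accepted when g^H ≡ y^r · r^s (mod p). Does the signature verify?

verifies

Left side g^H mod p:
19^2 = 361 ≡ 52
19^4 ≡ 52^2 = 2704 ≡ 26
19^8 ≡ 26^2 = 676 ≡ 58
19^16 ≡ 58^2 = 3364 ≡ 68
19^32 ≡ 68^2 = 4624 ≡ 92
19^64 ≡ 92^2 = 8464 ≡ 18
99 = 64 + 32 + 2 + 1, so 19^99 ≡ 18·92·52·19 ≡ 76 (mod 103)
Right side y^r · r^s mod p:
26^2 = 676 ≡ 58
26^4 ≡ 58^2 = 3364 ≡ 68
26^8 ≡ 68^2 = 4624 ≡ 92
26^16 ≡ 92^2 = 8464 ≡ 18
26^32 ≡ 18^2 = 324 ≡ 15
49 = 32 + 16 + 1, so 26^49 ≡ 15·18·26 ≡ 16 (mod 103)
49^2 = 2401 ≡ 32
49^4 ≡ 32^2 = 1024 ≡ 97
49^8 ≡ 97^2 = 9409 ≡ 36
49^16 ≡ 36^2 = 1296 ≡ 60
49^32 ≡ 60^2 = 3600 ≡ 98
49^64 ≡ 98^2 = 9604 ≡ 25
101 = 64 + 32 + 4 + 1, so 49^101 ≡ 25·98·97·49 ≡ 82 (mod 103)
16·82 = 1312 ≡ 76 (mod 103)
76 ≡ 76 (mod 103), so the signature is genuine.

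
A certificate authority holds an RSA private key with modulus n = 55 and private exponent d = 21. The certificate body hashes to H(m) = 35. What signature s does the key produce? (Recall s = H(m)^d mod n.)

(H(m))^2 ≡ 35^2 = 1225 ≡ 15
(H(m))^4 ≡ 15^2 = 225 ≡ 5
(H(m))^8 ≡ 5^2 = 25
(H(m))^16 ≡ 25^2 = 625 ≡ 20
21 = 16 + 4 + 1, so (H(m))^21 ≡ 20·5·35 ≡ 35 (mod 55)

35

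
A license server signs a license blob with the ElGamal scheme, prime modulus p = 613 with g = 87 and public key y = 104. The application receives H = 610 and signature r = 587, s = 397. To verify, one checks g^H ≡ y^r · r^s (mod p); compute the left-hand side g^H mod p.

87^2 = 7569 ≡ 213
87^4 ≡ 213^2 = 45369 ≡ 7
87^8 ≡ 7^2 = 49
87^16 ≡ 49^2 = 2401 ≡ 562
87^32 ≡ 562^2 = 315844 ≡ 149
87^64 ≡ 149^2 = 22201 ≡ 133
87^128 ≡ 133^2 = 17689 ≡ 525
87^256 ≡ 525^2 = 275625 ≡ 388
87^512 ≡ 388^2 = 150544 ≡ 359
610 = 512 + 64 + 32 + 2, so 87^610 ≡ 359·133·149·213 ≡ 118 (mod 613)

118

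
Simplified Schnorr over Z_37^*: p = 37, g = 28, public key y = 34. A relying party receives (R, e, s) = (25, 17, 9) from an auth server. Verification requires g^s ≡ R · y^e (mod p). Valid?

g^s mod p:
28^2 = 784 ≡ 7
28^4 ≡ 7^2 = 49 ≡ 12
28^8 ≡ 12^2 = 144 ≡ 33
9 = 8 + 1, so 28^9 ≡ 33·28 ≡ 36 (mod 37)
R · y^e mod p:
34^2 = 1156 ≡ 9
34^4 ≡ 9^2 = 81 ≡ 7
34^8 ≡ 7^2 = 49 ≡ 12
34^16 ≡ 12^2 = 144 ≡ 33
17 = 16 + 1, so 34^17 ≡ 33·34 ≡ 12 (mod 37)
25·12 = 300 ≡ 4 (mod 37)
36 ≠ 4; the check fails.

no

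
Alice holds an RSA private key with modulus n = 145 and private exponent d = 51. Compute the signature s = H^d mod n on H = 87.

58

H^2 ≡ 87^2 = 7569 ≡ 29
H^4 ≡ 29^2 = 841 ≡ 116
H^8 ≡ 116^2 = 13456 ≡ 116
H^16 ≡ 116^2 = 13456 ≡ 116
H^32 ≡ 116^2 = 13456 ≡ 116
51 = 32 + 16 + 2 + 1, so H^51 ≡ 116·116·29·87 ≡ 58 (mod 145)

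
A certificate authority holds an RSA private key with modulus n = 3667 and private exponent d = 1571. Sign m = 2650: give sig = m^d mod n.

244

m^1571 mod 3667 = 244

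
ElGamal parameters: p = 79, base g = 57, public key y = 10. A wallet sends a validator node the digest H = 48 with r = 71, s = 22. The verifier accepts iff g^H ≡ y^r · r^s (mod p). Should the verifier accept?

reject

Left side g^H mod p:
57^2 = 3249 ≡ 10
57^4 ≡ 10^2 = 100 ≡ 21
57^8 ≡ 21^2 = 441 ≡ 46
57^16 ≡ 46^2 = 2116 ≡ 62
57^32 ≡ 62^2 = 3844 ≡ 52
48 = 32 + 16, so 57^48 ≡ 52·62 ≡ 64 (mod 79)
Right side y^r · r^s mod p:
10^2 = 100 ≡ 21
10^4 ≡ 21^2 = 441 ≡ 46
10^8 ≡ 46^2 = 2116 ≡ 62
10^16 ≡ 62^2 = 3844 ≡ 52
10^32 ≡ 52^2 = 2704 ≡ 18
10^64 ≡ 18^2 = 324 ≡ 8
71 = 64 + 4 + 2 + 1, so 10^71 ≡ 8·46·21·10 ≡ 18 (mod 79)
71^2 = 5041 ≡ 64
71^4 ≡ 64^2 = 4096 ≡ 67
71^8 ≡ 67^2 = 4489 ≡ 65
71^16 ≡ 65^2 = 4225 ≡ 38
22 = 16 + 4 + 2, so 71^22 ≡ 38·67·64 ≡ 46 (mod 79)
18·46 = 828 ≡ 38 (mod 79)
64 ≠ 38, so verification fails.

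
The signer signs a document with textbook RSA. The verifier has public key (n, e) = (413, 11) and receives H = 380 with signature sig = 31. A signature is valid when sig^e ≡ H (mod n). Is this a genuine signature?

forged

sig^11 mod 413 = 33
The recovered value 33 does not match the digest 380.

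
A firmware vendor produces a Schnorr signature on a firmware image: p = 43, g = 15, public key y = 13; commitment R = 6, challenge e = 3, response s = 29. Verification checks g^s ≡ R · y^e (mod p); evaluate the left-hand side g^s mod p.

24

Squares mod 43: 15^1≡15, 15^2≡10, 15^4≡14, 15^8≡24, 15^16≡17
29 = 16 + 8 + 4 + 1, so 15^29 ≡ 17·24·14·15 ≡ 24 (mod 43)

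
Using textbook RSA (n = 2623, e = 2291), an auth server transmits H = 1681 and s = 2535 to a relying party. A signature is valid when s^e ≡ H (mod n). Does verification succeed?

passes

s^2291 mod 2623 = 1681
1681 = H, so the signature checks out.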